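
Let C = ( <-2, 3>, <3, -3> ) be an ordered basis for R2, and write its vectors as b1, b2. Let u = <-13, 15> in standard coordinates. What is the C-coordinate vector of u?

[u]_C is the unique c with M c = u, where M has columns b1, b2.
System: -2c_1 + 3c_2 = -13, 3c_1 - 3c_2 = 15; solving gives c_1 = 2, c_2 = -3.
Check: 2b1 - 3b2 = <-13, 15>.

<2, -3>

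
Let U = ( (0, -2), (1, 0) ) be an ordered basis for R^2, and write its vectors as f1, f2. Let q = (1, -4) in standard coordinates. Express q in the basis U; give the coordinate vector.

Write q = c_1 f1 + c_2 f2 and solve for the c_i.
System: 0c_1 + c_2 = 1, -2c_1 + 0c_2 = -4; solving gives c_1 = 2, c_2 = 1.
Check: 2f1 + f2 = (1, -4).

(2, 1)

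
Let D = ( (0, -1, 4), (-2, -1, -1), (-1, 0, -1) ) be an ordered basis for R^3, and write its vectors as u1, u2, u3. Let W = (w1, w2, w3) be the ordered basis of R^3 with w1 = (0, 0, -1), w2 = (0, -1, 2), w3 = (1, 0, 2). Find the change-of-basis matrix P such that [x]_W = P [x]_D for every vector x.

Column j of P is [uj]_W, since P maps D-coordinates to W-coordinates.
Expressing u1 in W: u1 = -2w1 + w2 + 0·w3, so column 1 of P is (-2, 1, 0).
Doing the same for each uj gives P = [[-2, -1, -1], [1, 1, 0], [0, -2, -1]].

[[-2, -1, -1], [1, 1, 0], [0, -2, -1]]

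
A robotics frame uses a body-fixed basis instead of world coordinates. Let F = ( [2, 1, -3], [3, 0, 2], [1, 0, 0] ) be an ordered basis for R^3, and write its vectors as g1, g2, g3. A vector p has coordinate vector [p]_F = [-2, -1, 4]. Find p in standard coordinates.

The coordinates say p = -2g1 - g2 + 4g3; adding the scaled basis vectors gives [-3, -2, 4].

[-3, -2, 4]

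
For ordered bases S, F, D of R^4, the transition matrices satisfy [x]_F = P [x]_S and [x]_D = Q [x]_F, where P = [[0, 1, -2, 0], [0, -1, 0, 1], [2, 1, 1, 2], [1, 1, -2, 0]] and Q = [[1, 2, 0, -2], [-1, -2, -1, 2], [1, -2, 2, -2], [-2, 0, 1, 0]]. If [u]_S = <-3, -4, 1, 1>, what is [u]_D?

<22, -15, -12, 5>

Apply P to get F-coordinates <-6, 5, -7, -9>, then Q to get D-coordinates.
The result is [u]_D = <22, -15, -12, 5>.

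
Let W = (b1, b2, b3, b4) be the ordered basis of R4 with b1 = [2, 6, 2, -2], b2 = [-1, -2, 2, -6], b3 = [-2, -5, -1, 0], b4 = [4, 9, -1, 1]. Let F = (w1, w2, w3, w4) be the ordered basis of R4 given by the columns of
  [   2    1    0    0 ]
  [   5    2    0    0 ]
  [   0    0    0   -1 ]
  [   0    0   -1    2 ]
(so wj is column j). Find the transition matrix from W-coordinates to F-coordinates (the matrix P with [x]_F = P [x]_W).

[[2, 0, -1, 1], [-2, -1, 0, 2], [-2, 2, 2, 1], [-2, -2, 1, 1]]

Column j of P is [bj]_F, since P maps W-coordinates to F-coordinates.
Expressing b1 in F: b1 = 2w1 - 2w2 - 2w3 - 2w4, so column 1 of P is [2, -2, -2, -2].
Doing the same for each bj gives P = [[2, 0, -1, 1], [-2, -1, 0, 2], [-2, 2, 2, 1], [-2, -2, 1, 1]].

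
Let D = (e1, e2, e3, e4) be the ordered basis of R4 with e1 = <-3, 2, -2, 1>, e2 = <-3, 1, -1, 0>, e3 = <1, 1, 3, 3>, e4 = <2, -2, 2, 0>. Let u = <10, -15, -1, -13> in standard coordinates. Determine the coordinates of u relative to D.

<-1, -1, -4, 4>

[u]_D is the unique c with M c = u, where M has columns e1, ..., e4.
Gaussian elimination on [M | u] yields c = (-1, -1, -4, 4).
Check: -e1 - e2 - 4e3 + 4e4 = <10, -15, -1, -13>.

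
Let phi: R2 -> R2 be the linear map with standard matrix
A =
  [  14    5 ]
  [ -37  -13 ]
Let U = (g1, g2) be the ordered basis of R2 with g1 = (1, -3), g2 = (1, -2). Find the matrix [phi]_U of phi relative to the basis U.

[[0, 3], [-1, 1]]

The j-th column of [phi]_U is [phi(gj)]_U.
phi(g1) = A g1 = (-1, 2) = 0·g1 - g2, so column 1 is (0, -1).
Repeating for g2 and assembling the columns gives [[0, 3], [-1, 1]].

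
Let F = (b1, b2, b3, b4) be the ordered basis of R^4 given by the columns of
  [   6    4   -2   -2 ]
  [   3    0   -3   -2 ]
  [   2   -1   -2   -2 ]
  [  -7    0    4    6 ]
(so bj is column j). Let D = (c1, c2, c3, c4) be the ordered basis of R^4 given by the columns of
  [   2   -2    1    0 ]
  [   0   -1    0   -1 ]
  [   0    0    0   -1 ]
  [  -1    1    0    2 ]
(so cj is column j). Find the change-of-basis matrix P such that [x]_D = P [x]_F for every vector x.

[[2, 1, 1, -2], [-1, -1, 1, 0], [0, 0, -2, 2], [-2, 1, 2, 2]]

Take x = bj: its F-coordinates are the j-th standard unit vector, so P e_j — column j of P — equals [bj]_D.
b1 = 2c1 - c2 + 0·c3 - 2c4, giving column 1 = [2, -1, 0, -2]; repeating for each j gives P = [[2, 1, 1, -2], [-1, -1, 1, 0], [0, 0, -2, 2], [-2, 1, 2, 2]].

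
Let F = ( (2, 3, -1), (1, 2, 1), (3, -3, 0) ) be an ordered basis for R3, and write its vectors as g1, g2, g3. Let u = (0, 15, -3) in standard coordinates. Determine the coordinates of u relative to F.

Write u = c_1 g1 + ... + c_3 g3 and solve for the c_i.
Solving this 3x3 system gives c = (3, 0, -2).
Check: 3g1 + 0·g2 - 2g3 = (0, 15, -3).

(3, 0, -2)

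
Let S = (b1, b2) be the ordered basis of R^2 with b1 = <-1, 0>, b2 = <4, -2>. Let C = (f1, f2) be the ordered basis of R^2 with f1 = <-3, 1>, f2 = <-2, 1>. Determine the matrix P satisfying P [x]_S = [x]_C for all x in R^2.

[[1, 0], [-1, -2]]

Let M have columns bj and N have columns fj. Then for every x, N [x]_C = x = M [x]_S, so P = N^(-1) M.
Since det N = -1, N^(-1) has integer entries; multiplying gives P = [[1, 0], [-1, -2]].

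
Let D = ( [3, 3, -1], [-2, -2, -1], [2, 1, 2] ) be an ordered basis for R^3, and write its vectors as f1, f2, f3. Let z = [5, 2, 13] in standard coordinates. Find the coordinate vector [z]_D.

[-3, -4, 3]

We seek scalars with c_1 f1 + ... + c_3 f3 = z; equivalently solve M c = z where the columns of M are f1, ..., f3.
Gaussian elimination on [M | z] yields c = (-3, -4, 3).
Check: -3f1 - 4f2 + 3f3 = [5, 2, 13].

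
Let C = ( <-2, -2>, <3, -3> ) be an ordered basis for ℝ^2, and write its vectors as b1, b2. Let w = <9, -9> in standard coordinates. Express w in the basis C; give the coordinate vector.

We seek scalars with c_1 b1 + c_2 b2 = w; equivalently solve M c = w where the columns of M are b1, b2.
System: -2c_1 + 3c_2 = 9, -2c_1 - 3c_2 = -9; solving gives c_1 = 0, c_2 = 3.
Check: 0·b1 + 3b2 = <9, -9>.

<0, 3>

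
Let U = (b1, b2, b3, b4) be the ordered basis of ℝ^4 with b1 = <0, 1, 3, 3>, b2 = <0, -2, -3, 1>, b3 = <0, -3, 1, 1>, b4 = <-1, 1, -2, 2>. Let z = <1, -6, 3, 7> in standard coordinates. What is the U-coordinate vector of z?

[z]_U is the unique c with M c = z, where M has columns b1, ..., b4.
Gaussian elimination on [M | z] yields c = (2, 2, 1, -1).
Check: 2b1 + 2b2 + b3 - b4 = <1, -6, 3, 7>.

<2, 2, 1, -1>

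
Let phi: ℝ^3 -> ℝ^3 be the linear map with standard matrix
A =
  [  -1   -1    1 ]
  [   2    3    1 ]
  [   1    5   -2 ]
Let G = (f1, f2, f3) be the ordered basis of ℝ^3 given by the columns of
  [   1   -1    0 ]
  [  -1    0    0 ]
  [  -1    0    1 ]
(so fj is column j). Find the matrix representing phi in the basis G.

[[2, 2, -1], [3, 1, -2], [0, 1, -3]]

The j-th column of [phi]_G is [phi(fj)]_G.
phi(f1) = A f1 = <-1, -2, -2> = 2f1 + 3f2 + 0·f3, so column 1 is <2, 3, 0>.
Repeating for f2, f3 and assembling the columns gives [[2, 2, -1], [3, 1, -2], [0, 1, -3]].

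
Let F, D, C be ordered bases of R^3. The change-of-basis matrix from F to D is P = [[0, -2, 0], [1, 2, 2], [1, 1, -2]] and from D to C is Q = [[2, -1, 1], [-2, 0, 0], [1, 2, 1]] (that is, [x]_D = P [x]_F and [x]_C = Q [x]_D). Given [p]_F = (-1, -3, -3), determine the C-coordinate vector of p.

(27, -12, -18)

First [p]_D = P [p]_F = (6, -13, 2).
Then [p]_C = Q [p]_D = (27, -12, -18).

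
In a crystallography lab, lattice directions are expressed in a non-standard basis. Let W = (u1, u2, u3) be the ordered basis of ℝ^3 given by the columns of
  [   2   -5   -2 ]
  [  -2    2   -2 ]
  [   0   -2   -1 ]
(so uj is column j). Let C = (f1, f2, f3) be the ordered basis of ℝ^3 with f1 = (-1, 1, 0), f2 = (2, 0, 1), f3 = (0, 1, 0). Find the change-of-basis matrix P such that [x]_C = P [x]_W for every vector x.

Take x = uj: its W-coordinates are the j-th standard unit vector, so P e_j — column j of P — equals [uj]_C.
u1 = -2f1 + 0·f2 + 0·f3, giving column 1 = (-2, 0, 0); repeating for each j gives P = [[-2, 1, 0], [0, -2, -1], [0, 1, -2]].

[[-2, 1, 0], [0, -2, -1], [0, 1, -2]]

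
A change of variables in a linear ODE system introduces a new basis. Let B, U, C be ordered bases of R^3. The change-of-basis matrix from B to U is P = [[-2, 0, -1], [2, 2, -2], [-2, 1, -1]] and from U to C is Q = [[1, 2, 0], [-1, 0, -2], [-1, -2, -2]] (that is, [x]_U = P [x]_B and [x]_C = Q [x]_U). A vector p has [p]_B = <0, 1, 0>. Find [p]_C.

Composing the changes, [p]_C = Q P [p]_B.
Q P = [[2, 4, -5], [6, -2, 3], [2, -6, 7]]; applying this to <0, 1, 0> gives <4, -2, -6>.

<4, -2, -6>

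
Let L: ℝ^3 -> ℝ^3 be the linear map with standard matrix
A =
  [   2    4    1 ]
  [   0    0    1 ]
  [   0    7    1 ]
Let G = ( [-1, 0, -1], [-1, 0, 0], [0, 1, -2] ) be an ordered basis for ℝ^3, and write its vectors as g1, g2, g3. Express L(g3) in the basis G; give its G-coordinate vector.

[-1, -1, -2]

Column 3 of [L]_G is the G-coordinate vector of L(g3).
In standard coordinates L(g3) = A g3 = [2, -2, 5].
Converting to G: [2, -2, 5] = -g1 - g2 - 2g3, so the coordinate vector is [-1, -1, -2].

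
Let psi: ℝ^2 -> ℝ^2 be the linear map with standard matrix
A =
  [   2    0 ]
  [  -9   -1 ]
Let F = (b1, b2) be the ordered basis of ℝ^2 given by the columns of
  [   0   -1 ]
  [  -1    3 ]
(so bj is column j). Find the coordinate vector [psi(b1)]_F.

(-1, 0)

Compute psi(b1) = A b1 = (0, 1) in standard coordinates.
Then write this in F-coordinates: solve for y in y_1 b1 + y_2 b2 = (0, 1).
This gives y = (-1, 0), which is column 1 of [psi]_F.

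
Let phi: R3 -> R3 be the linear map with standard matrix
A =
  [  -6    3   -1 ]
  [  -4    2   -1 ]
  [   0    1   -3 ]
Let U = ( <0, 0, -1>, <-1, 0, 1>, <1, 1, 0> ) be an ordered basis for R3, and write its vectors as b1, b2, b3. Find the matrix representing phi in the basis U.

The j-th column of [phi]_U is [phi(bj)]_U.
phi(b1) = A b1 = <1, 1, 3> = -3b1 + 0·b2 + b3, so column 1 is <-3, 0, 1>.
Repeating for b2, b3 and assembling the columns gives [[-3, 1, 0], [0, -2, 1], [1, 3, -2]].

[[-3, 1, 0], [0, -2, 1], [1, 3, -2]]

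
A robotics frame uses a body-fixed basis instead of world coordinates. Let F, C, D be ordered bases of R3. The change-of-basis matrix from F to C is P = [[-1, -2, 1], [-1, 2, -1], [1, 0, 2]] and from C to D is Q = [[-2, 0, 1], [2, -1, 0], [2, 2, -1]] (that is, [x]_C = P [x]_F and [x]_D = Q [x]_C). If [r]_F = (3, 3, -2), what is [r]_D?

(21, -27, -11)

First [r]_C = P [r]_F = (-11, 5, -1).
Then [r]_D = Q [r]_C = (21, -27, -11).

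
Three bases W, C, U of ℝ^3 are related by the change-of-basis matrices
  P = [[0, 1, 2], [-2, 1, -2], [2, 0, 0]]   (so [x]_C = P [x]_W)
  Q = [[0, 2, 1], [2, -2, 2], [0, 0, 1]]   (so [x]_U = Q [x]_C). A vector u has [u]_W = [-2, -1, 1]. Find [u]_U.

[-2, -8, -4]

Composing the changes, [u]_U = Q P [u]_W.
Q P = [[-2, 2, -4], [8, 0, 8], [2, 0, 0]]; applying this to [-2, -1, 1] gives [-2, -8, -4].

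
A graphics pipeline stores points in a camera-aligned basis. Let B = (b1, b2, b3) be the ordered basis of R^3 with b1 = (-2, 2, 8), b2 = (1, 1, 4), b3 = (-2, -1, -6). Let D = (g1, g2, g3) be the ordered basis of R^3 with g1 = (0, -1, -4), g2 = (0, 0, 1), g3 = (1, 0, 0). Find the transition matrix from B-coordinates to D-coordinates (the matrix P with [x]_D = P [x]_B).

Let M have columns bj and N have columns gj. Then for every x, N [x]_D = x = M [x]_B, so P = N^(-1) M.
Since det N = -1, N^(-1) has integer entries; multiplying gives P = [[-2, -1, 1], [0, 0, -2], [-2, 1, -2]].

[[-2, -1, 1], [0, 0, -2], [-2, 1, -2]]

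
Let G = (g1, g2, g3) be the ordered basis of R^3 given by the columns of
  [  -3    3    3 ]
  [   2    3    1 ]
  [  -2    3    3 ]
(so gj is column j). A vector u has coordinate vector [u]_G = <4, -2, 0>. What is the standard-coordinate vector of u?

<-18, 2, -14>

By definition u = 4g1 - 2g2 + 0·g3.
Summing componentwise gives <-18, 2, -14>.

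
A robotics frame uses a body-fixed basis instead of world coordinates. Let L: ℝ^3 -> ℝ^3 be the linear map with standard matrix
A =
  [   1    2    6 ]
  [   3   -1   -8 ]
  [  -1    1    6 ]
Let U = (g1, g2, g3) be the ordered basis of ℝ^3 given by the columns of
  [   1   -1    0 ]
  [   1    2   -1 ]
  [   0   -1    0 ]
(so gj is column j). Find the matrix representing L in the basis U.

[[3, 0, -1], [0, 3, 1], [1, 3, 0]]

Let P have columns g1, ..., g3. Then [L]_U = P^(-1) A P.
Here det P = -1, so P^(-1) is integer; computing A P first and then P^(-1)(A P) gives [[3, 0, -1], [0, 3, 1], [1, 3, 0]].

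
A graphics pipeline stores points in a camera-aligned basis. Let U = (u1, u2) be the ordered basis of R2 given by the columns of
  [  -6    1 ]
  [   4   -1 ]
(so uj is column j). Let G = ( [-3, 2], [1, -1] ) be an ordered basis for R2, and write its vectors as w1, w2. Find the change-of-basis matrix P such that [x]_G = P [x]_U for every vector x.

[[2, 0], [0, 1]]

Let M have columns uj and N have columns wj. Then for every x, N [x]_G = x = M [x]_U, so P = N^(-1) M.
Since det N = 1, N^(-1) has integer entries; multiplying gives P = [[2, 0], [0, 1]].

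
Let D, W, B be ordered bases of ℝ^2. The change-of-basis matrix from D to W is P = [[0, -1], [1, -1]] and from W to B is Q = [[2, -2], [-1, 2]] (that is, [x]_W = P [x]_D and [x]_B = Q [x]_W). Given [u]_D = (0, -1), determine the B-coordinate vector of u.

Composing the changes, [u]_B = Q P [u]_D.
Q P = [[-2, 0], [2, -1]]; applying this to (0, -1) gives (0, 1).

(0, 1)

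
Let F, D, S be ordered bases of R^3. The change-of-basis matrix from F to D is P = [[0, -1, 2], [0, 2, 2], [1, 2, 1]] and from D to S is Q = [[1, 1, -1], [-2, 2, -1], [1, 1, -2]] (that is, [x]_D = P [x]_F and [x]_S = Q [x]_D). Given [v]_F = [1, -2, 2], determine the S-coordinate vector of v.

[7, -11, 8]

Composing the changes, [v]_S = Q P [v]_F.
Q P = [[-1, -1, 3], [-1, 4, -1], [-2, -3, 2]]; applying this to [1, -2, 2] gives [7, -11, 8].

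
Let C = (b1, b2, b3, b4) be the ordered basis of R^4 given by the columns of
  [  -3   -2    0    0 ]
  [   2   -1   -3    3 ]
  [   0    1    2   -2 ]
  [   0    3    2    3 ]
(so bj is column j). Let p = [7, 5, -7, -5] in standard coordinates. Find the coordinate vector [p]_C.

[-3, 1, -4, 0]

[p]_C is the unique c with M c = p, where M has columns b1, ..., b4.
Solving this 4x4 system gives c = (-3, 1, -4, 0).
Check: -3b1 + b2 - 4b3 + 0·b4 = [7, 5, -7, -5].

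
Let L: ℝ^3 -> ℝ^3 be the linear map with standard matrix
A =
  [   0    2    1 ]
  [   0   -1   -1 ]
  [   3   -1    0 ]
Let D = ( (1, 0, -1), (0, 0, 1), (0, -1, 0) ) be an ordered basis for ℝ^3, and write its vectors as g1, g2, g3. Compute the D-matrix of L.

With P the matrix whose columns are g1, ..., g3, [L]_D = P^(-1) A P.
Column by column: L(g1) = A g1 = (-1, 1, 3); its D-coordinates (-1, 2, -1) give column 1.
Continuing for each basis vector yields [L]_D = [[-1, 1, -2], [2, 1, -1], [-1, 1, -1]].

[[-1, 1, -2], [2, 1, -1], [-1, 1, -1]]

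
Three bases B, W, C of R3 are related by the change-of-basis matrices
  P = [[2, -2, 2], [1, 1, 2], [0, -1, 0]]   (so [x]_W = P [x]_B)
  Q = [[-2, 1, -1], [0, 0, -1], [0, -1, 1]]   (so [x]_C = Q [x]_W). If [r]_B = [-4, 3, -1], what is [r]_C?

[32, 3, 0]

First [r]_W = P [r]_B = [-16, -3, -3].
Then [r]_C = Q [r]_W = [32, 3, 0].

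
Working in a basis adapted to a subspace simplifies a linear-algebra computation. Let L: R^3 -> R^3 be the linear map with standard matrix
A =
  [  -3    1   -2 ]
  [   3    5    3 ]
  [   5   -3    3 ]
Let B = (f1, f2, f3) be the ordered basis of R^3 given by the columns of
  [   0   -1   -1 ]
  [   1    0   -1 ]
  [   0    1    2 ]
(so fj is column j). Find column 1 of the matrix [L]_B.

Column 1 of [L]_B is the B-coordinate vector of L(f1).
In standard coordinates L(f1) = A f1 = <1, 5, -3>.
Converting to B: <1, 5, -3> = 3f1 + f2 - 2f3, so the coordinate vector is <3, 1, -2>.

<3, 1, -2>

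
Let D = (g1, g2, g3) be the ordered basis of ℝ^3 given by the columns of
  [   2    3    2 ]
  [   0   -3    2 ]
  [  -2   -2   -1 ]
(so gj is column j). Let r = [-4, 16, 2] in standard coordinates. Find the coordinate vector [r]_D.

We seek scalars with c_1 g1 + ... + c_3 g3 = r; equivalently solve M c = r where the columns of M are g1, ..., g3.
Gaussian elimination on [M | r] yields c = (2, -4, 2).
Check: 2g1 - 4g2 + 2g3 = [-4, 16, 2].

[2, -4, 2]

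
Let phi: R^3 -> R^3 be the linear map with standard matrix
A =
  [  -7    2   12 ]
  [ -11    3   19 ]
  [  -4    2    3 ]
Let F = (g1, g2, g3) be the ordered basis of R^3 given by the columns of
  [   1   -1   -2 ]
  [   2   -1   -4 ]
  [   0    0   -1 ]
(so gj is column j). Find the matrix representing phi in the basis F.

[[-2, -1, 3], [1, -2, 3], [0, -2, 3]]

With P the matrix whose columns are g1, ..., g3, [phi]_F = P^(-1) A P.
Column by column: phi(g1) = A g1 = [-3, -5, 0]; its F-coordinates [-2, 1, 0] give column 1.
Continuing for each basis vector yields [phi]_F = [[-2, -1, 3], [1, -2, 3], [0, -2, 3]].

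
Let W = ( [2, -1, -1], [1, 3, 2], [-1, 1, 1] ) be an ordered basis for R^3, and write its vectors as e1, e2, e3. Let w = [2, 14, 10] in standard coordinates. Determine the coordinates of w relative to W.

We seek scalars with c_1 e1 + ... + c_3 e3 = w; equivalently solve M c = w where the columns of M are e1, ..., e3.
Solving this 3x3 system gives c = (0, 4, 2).
Check: 0·e1 + 4e2 + 2e3 = [2, 14, 10].

[0, 4, 2]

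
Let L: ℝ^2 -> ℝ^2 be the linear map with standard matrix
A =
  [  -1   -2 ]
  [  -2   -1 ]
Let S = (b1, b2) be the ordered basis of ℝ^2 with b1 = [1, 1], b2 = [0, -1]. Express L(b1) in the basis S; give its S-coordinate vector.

Compute L(b1) = A b1 = [-3, -3] in standard coordinates.
Then write this in S-coordinates: solve for y in y_1 b1 + y_2 b2 = [-3, -3].
This gives y = [-3, 0], which is column 1 of [L]_S.

[-3, 0]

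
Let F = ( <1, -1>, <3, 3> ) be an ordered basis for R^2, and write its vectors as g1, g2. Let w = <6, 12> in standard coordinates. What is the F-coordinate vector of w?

We seek scalars with c_1 g1 + c_2 g2 = w; equivalently solve M c = w where the columns of M are g1, g2.
System: c_1 + 3c_2 = 6, -c_1 + 3c_2 = 12; solving gives c_1 = -3, c_2 = 3.
Check: -3g1 + 3g2 = <6, 12>.

<-3, 3>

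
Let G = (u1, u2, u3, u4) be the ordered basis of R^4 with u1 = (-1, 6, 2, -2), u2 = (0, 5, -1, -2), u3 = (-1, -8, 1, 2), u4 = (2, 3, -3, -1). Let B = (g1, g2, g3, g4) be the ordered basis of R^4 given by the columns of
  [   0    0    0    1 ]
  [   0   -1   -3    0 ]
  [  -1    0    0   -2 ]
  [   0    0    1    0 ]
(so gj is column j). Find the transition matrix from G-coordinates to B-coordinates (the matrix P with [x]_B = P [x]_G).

[[0, 1, 1, -1], [0, 1, 2, 0], [-2, -2, 2, -1], [-1, 0, -1, 2]]

Column j of P is [uj]_B, since P maps G-coordinates to B-coordinates.
Expressing u1 in B: u1 = 0·g1 + 0·g2 - 2g3 - g4, so column 1 of P is (0, 0, -2, -1).
Doing the same for each uj gives P = [[0, 1, 1, -1], [0, 1, 2, 0], [-2, -2, 2, -1], [-1, 0, -1, 2]].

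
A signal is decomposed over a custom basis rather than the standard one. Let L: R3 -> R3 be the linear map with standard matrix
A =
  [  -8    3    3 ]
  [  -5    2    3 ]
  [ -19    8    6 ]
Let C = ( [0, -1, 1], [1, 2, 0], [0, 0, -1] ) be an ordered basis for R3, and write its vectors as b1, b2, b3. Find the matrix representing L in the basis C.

[[-1, -3, -3], [0, -2, -3], [1, 0, 3]]

The j-th column of [L]_C is [L(bj)]_C.
L(b1) = A b1 = [0, 1, -2] = -b1 + 0·b2 + b3, so column 1 is [-1, 0, 1].
Repeating for b2, b3 and assembling the columns gives [[-1, -3, -3], [0, -2, -3], [1, 0, 3]].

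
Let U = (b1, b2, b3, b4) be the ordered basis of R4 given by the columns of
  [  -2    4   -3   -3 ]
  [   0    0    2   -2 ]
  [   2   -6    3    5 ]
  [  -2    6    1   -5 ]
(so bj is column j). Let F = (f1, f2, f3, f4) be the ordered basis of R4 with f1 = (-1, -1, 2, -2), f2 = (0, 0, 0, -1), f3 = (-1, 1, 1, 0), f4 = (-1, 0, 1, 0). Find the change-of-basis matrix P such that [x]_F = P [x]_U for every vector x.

[[0, -2, 0, 2], [2, -2, -1, 1], [0, -2, 2, 0], [2, 0, 1, 1]]

Take x = bj: its U-coordinates are the j-th standard unit vector, so P e_j — column j of P — equals [bj]_F.
b1 = 0·f1 + 2f2 + 0·f3 + 2f4, giving column 1 = (0, 2, 0, 2); repeating for each j gives P = [[0, -2, 0, 2], [2, -2, -1, 1], [0, -2, 2, 0], [2, 0, 1, 1]].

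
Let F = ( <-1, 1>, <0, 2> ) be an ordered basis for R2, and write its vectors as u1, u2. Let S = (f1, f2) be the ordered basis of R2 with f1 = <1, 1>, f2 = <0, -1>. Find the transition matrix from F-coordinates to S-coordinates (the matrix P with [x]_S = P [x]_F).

[[-1, 0], [-2, -2]]

Column j of P is [uj]_S, since P maps F-coordinates to S-coordinates.
Expressing u1 in S: u1 = -f1 - 2f2, so column 1 of P is <-1, -2>.
Doing the same for each uj gives P = [[-1, 0], [-2, -2]].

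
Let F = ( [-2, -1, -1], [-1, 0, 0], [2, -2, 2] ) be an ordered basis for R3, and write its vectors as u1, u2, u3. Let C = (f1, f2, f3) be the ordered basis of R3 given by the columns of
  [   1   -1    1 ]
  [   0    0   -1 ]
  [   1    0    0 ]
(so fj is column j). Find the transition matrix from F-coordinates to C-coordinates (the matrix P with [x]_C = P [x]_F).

Take x = uj: its F-coordinates are the j-th standard unit vector, so P e_j — column j of P — equals [uj]_C.
u1 = -f1 + 2f2 + f3, giving column 1 = [-1, 2, 1]; repeating for each j gives P = [[-1, 0, 2], [2, 1, 2], [1, 0, 2]].

[[-1, 0, 2], [2, 1, 2], [1, 0, 2]]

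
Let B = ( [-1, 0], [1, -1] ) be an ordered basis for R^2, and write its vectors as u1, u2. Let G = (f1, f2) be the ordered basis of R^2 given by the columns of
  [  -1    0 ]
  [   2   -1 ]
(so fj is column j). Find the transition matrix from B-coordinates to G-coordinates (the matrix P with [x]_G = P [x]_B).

[[1, -1], [2, -1]]

Column j of P is [uj]_G, since P maps B-coordinates to G-coordinates.
Expressing u1 in G: u1 = f1 + 2f2, so column 1 of P is [1, 2].
Doing the same for each uj gives P = [[1, -1], [2, -1]].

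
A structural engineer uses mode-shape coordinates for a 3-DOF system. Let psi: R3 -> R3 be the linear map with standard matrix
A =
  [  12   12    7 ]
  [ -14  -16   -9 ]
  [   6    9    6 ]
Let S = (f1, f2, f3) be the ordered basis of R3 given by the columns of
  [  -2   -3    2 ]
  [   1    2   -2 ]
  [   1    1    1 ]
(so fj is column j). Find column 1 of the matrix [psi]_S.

Compute psi(f1) = A f1 = (-5, 3, 3) in standard coordinates.
Then write this in S-coordinates: solve for y in y_1 f1 + ... + y_3 f3 = (-5, 3, 3).
This gives y = (-1, 3, 1), which is column 1 of [psi]_S.

(-1, 3, 1)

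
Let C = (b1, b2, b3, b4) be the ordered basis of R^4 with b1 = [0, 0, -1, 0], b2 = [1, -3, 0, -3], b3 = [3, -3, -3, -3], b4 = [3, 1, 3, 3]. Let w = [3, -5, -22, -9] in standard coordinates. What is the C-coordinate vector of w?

[4, -3, 4, -2]

[w]_C is the unique c with M c = w, where M has columns b1, ..., b4.
Row-reducing the augmented matrix [M | w] gives c = (4, -3, 4, -2).
Check: 4b1 - 3b2 + 4b3 - 2b4 = [3, -5, -22, -9].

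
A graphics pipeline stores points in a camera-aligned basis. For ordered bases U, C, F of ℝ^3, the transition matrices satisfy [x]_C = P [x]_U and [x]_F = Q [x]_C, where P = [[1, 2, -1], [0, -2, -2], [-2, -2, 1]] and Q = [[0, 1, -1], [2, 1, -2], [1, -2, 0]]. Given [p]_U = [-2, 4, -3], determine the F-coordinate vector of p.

[5, 30, 13]

Composing the changes, [p]_F = Q P [p]_U.
Q P = [[2, 0, -3], [6, 6, -6], [1, 6, 3]]; applying this to [-2, 4, -3] gives [5, 30, 13].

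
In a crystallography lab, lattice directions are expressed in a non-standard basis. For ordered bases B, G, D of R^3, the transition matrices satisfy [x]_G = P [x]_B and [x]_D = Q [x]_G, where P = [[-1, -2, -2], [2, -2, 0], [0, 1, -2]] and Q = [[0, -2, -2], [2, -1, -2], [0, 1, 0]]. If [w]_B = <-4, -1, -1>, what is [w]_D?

<10, 20, -6>

Composing the changes, [w]_D = Q P [w]_B.
Q P = [[-4, 2, 4], [-4, -4, 0], [2, -2, 0]]; applying this to <-4, -1, -1> gives <10, 20, -6>.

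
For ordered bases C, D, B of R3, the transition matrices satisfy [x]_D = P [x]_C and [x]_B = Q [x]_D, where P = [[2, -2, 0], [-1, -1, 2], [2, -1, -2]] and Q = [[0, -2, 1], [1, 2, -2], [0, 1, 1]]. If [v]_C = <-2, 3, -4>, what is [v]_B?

<19, -30, -8>

Apply P to get D-coordinates <-10, -9, 1>, then Q to get B-coordinates.
The result is [v]_B = <19, -30, -8>.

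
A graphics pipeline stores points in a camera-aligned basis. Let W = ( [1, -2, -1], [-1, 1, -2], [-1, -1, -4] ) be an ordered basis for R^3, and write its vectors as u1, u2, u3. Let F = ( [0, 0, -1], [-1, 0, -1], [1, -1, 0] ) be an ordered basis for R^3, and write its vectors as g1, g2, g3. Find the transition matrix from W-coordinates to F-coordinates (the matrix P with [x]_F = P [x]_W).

Take x = uj: its W-coordinates are the j-th standard unit vector, so P e_j — column j of P — equals [uj]_F.
u1 = 0·g1 + g2 + 2g3, giving column 1 = [0, 1, 2]; repeating for each j gives P = [[0, 2, 2], [1, 0, 2], [2, -1, 1]].

[[0, 2, 2], [1, 0, 2], [2, -1, 1]]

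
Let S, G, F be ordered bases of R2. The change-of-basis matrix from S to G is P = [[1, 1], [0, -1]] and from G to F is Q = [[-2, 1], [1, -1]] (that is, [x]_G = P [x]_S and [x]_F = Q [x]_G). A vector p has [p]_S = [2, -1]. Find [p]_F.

First [p]_G = P [p]_S = [1, 1].
Then [p]_F = Q [p]_G = [-1, 0].

[-1, 0]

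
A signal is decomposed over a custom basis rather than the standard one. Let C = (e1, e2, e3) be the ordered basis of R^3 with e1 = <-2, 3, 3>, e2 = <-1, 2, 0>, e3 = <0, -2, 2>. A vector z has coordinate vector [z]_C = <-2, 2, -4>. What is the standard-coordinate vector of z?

The coordinates say z = -2e1 + 2e2 - 4e3; adding the scaled basis vectors gives <2, 6, -14>.

<2, 6, -14>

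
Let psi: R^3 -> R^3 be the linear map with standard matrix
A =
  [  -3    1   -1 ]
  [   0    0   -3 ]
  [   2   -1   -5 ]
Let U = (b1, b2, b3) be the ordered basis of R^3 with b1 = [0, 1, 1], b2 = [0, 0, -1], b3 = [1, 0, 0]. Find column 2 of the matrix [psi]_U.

Compute psi(b2) = A b2 = [1, 3, 5] in standard coordinates.
Then write this in U-coordinates: solve for y in y_1 b1 + ... + y_3 b3 = [1, 3, 5].
This gives y = [3, -2, 1], which is column 2 of [psi]_U.

[3, -2, 1]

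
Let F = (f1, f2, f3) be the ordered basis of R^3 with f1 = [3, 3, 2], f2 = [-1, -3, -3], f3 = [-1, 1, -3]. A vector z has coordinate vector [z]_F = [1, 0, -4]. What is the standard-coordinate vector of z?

The coordinates say z = f1 + 0·f2 - 4f3; adding the scaled basis vectors gives [7, -1, 14].

[7, -1, 14]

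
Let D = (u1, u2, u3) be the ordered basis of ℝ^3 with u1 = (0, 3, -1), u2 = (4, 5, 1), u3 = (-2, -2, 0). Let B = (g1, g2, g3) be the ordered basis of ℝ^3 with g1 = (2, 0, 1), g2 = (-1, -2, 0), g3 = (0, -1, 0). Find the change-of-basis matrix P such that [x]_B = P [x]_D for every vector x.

Take x = uj: its D-coordinates are the j-th standard unit vector, so P e_j — column j of P — equals [uj]_B.
u1 = -g1 - 2g2 + g3, giving column 1 = (-1, -2, 1); repeating for each j gives P = [[-1, 1, 0], [-2, -2, 2], [1, -1, -2]].

[[-1, 1, 0], [-2, -2, 2], [1, -1, -2]]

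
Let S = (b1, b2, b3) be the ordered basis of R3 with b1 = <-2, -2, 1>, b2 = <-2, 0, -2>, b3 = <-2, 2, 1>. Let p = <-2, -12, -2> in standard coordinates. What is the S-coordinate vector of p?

[p]_S is the unique c with M c = p, where M has columns b1, ..., b3.
Gaussian elimination on [M | p] yields c = (3, 1, -3).
Check: 3b1 + b2 - 3b3 = <-2, -12, -2>.

<3, 1, -3>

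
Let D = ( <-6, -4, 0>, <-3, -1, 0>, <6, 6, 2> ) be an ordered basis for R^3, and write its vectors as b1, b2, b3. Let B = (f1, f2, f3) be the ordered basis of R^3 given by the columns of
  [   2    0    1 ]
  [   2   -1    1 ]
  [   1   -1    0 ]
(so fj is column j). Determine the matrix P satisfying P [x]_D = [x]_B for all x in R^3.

[[-2, -2, 2], [-2, -2, 0], [-2, 1, 2]]

Take x = bj: its D-coordinates are the j-th standard unit vector, so P e_j — column j of P — equals [bj]_B.
b1 = -2f1 - 2f2 - 2f3, giving column 1 = <-2, -2, -2>; repeating for each j gives P = [[-2, -2, 2], [-2, -2, 0], [-2, 1, 2]].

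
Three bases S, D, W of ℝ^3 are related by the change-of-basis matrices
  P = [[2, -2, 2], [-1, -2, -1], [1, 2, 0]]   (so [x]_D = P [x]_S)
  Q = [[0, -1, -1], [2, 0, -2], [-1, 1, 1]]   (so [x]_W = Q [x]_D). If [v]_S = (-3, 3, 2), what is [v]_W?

Composing the changes, [v]_W = Q P [v]_S.
Q P = [[0, 0, 1], [2, -8, 4], [-2, 2, -3]]; applying this to (-3, 3, 2) gives (2, -22, 6).

(2, -22, 6)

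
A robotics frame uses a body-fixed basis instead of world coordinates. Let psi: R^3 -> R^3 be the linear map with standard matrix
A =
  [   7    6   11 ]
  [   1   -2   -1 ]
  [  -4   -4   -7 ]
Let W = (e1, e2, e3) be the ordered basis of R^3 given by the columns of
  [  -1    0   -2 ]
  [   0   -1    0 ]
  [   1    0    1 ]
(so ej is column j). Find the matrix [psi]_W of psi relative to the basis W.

The j-th column of [psi]_W is [psi(ej)]_W.
psi(e1) = A e1 = (4, -2, -3) = -2e1 + 2e2 - e3, so column 1 is (-2, 2, -1).
Repeating for e2, e3 and assembling the columns gives [[-2, 2, -1], [2, -2, 3], [-1, 2, 2]].

[[-2, 2, -1], [2, -2, 3], [-1, 2, 2]]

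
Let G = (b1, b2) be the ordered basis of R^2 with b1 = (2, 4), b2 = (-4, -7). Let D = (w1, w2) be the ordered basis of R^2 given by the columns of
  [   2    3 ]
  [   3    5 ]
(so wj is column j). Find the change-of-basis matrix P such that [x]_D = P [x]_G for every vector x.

Let M have columns bj and N have columns wj. Then for every x, N [x]_D = x = M [x]_G, so P = N^(-1) M.
Since det N = 1, N^(-1) has integer entries; multiplying gives P = [[-2, 1], [2, -2]].

[[-2, 1], [2, -2]]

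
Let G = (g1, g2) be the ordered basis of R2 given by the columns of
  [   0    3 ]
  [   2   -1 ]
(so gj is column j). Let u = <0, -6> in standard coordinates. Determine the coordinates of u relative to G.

<-3, 0>

[u]_G is the unique c with M c = u, where M has columns g1, g2.
System: 0c_1 + 3c_2 = 0, 2c_1 - c_2 = -6; solving gives c_1 = -3, c_2 = 0.
Check: -3g1 + 0·g2 = <0, -6>.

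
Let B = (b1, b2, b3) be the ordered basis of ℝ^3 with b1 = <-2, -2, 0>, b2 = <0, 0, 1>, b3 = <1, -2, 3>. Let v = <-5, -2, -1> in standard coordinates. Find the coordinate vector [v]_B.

We seek scalars with c_1 b1 + ... + c_3 b3 = v; equivalently solve M c = v where the columns of M are b1, ..., b3.
Solving this 3x3 system gives c = (2, 2, -1).
Check: 2b1 + 2b2 - b3 = <-5, -2, -1>.

<2, 2, -1>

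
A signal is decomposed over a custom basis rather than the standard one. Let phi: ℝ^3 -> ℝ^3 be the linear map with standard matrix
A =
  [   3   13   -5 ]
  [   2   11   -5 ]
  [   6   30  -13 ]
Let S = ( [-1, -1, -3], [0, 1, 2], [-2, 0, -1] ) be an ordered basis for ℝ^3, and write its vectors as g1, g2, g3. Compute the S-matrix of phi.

Let P have columns g1, ..., g3. Then [phi]_S = P^(-1) A P.
Here det P = -1, so P^(-1) is integer; computing A P first and then P^(-1)(A P) gives [[1, -1, 1], [3, 0, 2], [0, -1, 0]].

[[1, -1, 1], [3, 0, 2], [0, -1, 0]]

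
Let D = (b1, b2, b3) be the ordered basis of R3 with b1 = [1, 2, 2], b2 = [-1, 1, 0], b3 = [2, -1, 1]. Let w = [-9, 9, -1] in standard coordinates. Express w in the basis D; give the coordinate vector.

We seek scalars with c_1 b1 + ... + c_3 b3 = w; equivalently solve M c = w where the columns of M are b1, ..., b3.
Gaussian elimination on [M | w] yields c = (1, 4, -3).
Check: b1 + 4b2 - 3b3 = [-9, 9, -1].

[1, 4, -3]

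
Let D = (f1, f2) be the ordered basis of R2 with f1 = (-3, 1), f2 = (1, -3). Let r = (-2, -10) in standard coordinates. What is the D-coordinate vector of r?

(2, 4)

Write r = c_1 f1 + c_2 f2 and solve for the c_i.
System: -3c_1 + c_2 = -2, c_1 - 3c_2 = -10; solving gives c_1 = 2, c_2 = 4.
Check: 2f1 + 4f2 = (-2, -10).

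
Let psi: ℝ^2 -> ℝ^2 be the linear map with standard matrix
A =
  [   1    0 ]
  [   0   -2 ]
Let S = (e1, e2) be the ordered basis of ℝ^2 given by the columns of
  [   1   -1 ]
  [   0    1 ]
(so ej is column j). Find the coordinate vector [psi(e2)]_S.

<-3, -2>

Compute psi(e2) = A e2 = <-1, -2> in standard coordinates.
Then write this in S-coordinates: solve for y in y_1 e1 + y_2 e2 = <-1, -2>.
This gives y = <-3, -2>, which is column 2 of [psi]_S.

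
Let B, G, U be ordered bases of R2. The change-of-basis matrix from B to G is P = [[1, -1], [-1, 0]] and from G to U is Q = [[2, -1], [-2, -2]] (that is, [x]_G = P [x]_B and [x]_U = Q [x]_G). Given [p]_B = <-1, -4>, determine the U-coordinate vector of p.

<5, -8>

First [p]_G = P [p]_B = <3, 1>.
Then [p]_U = Q [p]_G = <5, -8>.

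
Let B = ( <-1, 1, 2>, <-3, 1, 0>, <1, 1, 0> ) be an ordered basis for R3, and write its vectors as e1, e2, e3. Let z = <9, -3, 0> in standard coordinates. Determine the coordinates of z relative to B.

<0, -3, 0>

We seek scalars with c_1 e1 + ... + c_3 e3 = z; equivalently solve M c = z where the columns of M are e1, ..., e3.
Solving this 3x3 system gives c = (0, -3, 0).
Check: 0·e1 - 3e2 + 0·e3 = <9, -3, 0>.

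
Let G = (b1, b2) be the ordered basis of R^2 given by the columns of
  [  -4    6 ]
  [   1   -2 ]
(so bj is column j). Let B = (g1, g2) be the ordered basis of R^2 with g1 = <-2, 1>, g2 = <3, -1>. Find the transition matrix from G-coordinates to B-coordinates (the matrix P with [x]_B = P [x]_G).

Take x = bj: its G-coordinates are the j-th standard unit vector, so P e_j — column j of P — equals [bj]_B.
b1 = -g1 - 2g2, giving column 1 = <-1, -2>; repeating for each j gives P = [[-1, 0], [-2, 2]].

[[-1, 0], [-2, 2]]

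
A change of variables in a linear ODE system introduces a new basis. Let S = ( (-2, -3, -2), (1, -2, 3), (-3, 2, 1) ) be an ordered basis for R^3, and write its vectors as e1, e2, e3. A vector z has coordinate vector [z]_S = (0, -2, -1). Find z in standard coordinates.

(1, 2, -7)

z = M [z]_S, where M has columns e1, ..., e3.
Carrying out the matrix-vector product, z = (1, 2, -7).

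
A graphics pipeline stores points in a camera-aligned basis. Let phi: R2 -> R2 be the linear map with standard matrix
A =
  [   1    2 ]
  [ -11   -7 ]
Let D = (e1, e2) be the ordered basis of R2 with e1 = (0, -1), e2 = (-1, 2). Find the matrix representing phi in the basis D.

[[-3, -3], [2, -3]]

The j-th column of [phi]_D is [phi(ej)]_D.
phi(e1) = A e1 = (-2, 7) = -3e1 + 2e2, so column 1 is (-3, 2).
Repeating for e2 and assembling the columns gives [[-3, -3], [2, -3]].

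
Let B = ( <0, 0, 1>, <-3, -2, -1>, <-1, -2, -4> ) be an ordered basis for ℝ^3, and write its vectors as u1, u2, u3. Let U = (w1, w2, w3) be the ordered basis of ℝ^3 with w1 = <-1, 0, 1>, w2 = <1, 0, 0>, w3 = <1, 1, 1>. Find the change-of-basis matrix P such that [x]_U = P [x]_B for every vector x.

Let M have columns uj and N have columns wj. Then for every x, N [x]_U = x = M [x]_B, so P = N^(-1) M.
Since det N = 1, N^(-1) has integer entries; multiplying gives P = [[1, 1, -2], [1, 0, -1], [0, -2, -2]].

[[1, 1, -2], [1, 0, -1], [0, -2, -2]]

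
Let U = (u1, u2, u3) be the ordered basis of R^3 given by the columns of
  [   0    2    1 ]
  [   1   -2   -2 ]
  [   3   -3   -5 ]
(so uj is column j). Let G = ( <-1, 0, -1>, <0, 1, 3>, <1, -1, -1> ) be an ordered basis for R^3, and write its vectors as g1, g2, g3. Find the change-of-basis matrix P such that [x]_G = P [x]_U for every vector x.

[[0, -1, -1], [1, -1, -2], [0, 1, 0]]

Column j of P is [uj]_G, since P maps U-coordinates to G-coordinates.
Expressing u1 in G: u1 = 0·g1 + g2 + 0·g3, so column 1 of P is <0, 1, 0>.
Doing the same for each uj gives P = [[0, -1, -1], [1, -1, -2], [0, 1, 0]].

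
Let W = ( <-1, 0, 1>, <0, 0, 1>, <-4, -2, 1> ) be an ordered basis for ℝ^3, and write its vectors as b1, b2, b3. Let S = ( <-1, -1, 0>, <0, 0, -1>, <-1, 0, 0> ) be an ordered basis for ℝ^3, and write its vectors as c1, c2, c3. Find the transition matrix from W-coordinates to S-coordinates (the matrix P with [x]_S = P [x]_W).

[[0, 0, 2], [-1, -1, -1], [1, 0, 2]]

Let M have columns bj and N have columns cj. Then for every x, N [x]_S = x = M [x]_W, so P = N^(-1) M.
Since det N = -1, N^(-1) has integer entries; multiplying gives P = [[0, 0, 2], [-1, -1, -1], [1, 0, 2]].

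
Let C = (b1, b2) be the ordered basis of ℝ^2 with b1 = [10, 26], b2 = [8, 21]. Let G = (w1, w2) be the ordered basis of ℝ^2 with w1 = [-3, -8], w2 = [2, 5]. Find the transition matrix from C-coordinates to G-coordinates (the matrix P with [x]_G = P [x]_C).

Take x = bj: its C-coordinates are the j-th standard unit vector, so P e_j — column j of P — equals [bj]_G.
b1 = -2w1 + 2w2, giving column 1 = [-2, 2]; repeating for each j gives P = [[-2, -2], [2, 1]].

[[-2, -2], [2, 1]]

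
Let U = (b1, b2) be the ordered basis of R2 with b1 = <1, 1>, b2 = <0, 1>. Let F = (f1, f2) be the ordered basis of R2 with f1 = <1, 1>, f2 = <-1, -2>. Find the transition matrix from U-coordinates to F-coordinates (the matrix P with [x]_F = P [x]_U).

Let M have columns bj and N have columns fj. Then for every x, N [x]_F = x = M [x]_U, so P = N^(-1) M.
Since det N = -1, N^(-1) has integer entries; multiplying gives P = [[1, -1], [0, -1]].

[[1, -1], [0, -1]]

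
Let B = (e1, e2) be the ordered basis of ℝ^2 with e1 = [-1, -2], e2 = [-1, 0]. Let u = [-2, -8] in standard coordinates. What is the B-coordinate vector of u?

[u]_B is the unique c with M c = u, where M has columns e1, e2.
System: -c_1 - c_2 = -2, -2c_1 + 0c_2 = -8; solving gives c_1 = 4, c_2 = -2.
Check: 4e1 - 2e2 = [-2, -8].

[4, -2]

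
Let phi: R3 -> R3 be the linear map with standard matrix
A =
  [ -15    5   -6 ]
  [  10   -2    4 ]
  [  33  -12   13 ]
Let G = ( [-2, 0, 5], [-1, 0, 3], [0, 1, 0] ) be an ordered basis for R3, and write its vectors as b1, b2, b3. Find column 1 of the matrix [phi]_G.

Column 1 of [phi]_G is the G-coordinate vector of phi(b1).
In standard coordinates phi(b1) = A b1 = [0, 0, -1].
Converting to G: [0, 0, -1] = b1 - 2b2 + 0·b3, so the coordinate vector is [1, -2, 0].

[1, -2, 0]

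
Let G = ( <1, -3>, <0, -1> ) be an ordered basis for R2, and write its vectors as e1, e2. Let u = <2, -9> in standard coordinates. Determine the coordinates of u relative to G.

<2, 3>

Write u = c_1 e1 + c_2 e2 and solve for the c_i.
System: c_1 + 0c_2 = 2, -3c_1 - c_2 = -9; solving gives c_1 = 2, c_2 = 3.
Check: 2e1 + 3e2 = <2, -9>.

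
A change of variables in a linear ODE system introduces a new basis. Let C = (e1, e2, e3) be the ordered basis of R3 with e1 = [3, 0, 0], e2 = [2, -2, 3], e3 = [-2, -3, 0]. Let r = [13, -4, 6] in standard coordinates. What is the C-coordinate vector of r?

[3, 2, 0]

Write r = c_1 e1 + ... + c_3 e3 and solve for the c_i.
Gaussian elimination on [M | r] yields c = (3, 2, 0).
Check: 3e1 + 2e2 + 0·e3 = [13, -4, 6].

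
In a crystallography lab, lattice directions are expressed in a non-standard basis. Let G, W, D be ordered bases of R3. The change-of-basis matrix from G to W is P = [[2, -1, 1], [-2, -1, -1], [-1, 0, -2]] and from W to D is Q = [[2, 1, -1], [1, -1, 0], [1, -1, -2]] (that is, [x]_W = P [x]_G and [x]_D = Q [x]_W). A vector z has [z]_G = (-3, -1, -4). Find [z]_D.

(-18, -20, -42)

Apply P to get W-coordinates (-9, 11, 11), then Q to get D-coordinates.
The result is [z]_D = (-18, -20, -42).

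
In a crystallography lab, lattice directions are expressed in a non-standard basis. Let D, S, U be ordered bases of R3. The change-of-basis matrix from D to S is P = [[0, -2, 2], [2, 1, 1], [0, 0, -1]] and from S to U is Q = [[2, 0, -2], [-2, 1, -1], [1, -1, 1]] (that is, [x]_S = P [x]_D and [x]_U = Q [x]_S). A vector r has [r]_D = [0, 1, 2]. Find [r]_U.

[8, 1, -3]

Apply P to get S-coordinates [2, 3, -2], then Q to get U-coordinates.
The result is [r]_U = [8, 1, -3].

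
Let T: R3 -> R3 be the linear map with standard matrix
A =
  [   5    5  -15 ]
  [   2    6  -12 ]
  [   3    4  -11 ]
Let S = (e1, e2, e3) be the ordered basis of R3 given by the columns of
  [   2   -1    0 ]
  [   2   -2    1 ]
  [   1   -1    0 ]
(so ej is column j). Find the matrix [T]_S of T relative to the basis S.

[[2, 0, 1], [-1, 0, -3], [-2, -2, -2]]

Let P have columns e1, ..., e3. Then [T]_S = P^(-1) A P.
Here det P = 1, so P^(-1) is integer; computing A P first and then P^(-1)(A P) gives [[2, 0, 1], [-1, 0, -3], [-2, -2, -2]].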